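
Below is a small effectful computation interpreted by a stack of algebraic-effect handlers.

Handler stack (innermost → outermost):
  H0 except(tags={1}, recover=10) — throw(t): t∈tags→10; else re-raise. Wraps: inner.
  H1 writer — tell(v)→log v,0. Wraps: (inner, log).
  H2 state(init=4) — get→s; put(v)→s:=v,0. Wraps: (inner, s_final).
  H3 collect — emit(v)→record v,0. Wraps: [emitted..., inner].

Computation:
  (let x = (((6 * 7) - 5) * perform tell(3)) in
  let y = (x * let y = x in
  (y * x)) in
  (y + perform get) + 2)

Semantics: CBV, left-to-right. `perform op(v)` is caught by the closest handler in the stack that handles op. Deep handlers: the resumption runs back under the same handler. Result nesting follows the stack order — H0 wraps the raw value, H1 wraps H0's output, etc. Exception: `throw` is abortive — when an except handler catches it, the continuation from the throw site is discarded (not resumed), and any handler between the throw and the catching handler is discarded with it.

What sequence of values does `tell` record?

Answer: (3)

Working:
tell(3) @ H1 ⇒ log+=3
get @ H2 ⇒ 4
H0 returns 6
H1 returns (6, (3))
H2 returns ((6, (3)), 4)
H3 returns [((6, (3)), 4)]
= [((6, (3)), 4)]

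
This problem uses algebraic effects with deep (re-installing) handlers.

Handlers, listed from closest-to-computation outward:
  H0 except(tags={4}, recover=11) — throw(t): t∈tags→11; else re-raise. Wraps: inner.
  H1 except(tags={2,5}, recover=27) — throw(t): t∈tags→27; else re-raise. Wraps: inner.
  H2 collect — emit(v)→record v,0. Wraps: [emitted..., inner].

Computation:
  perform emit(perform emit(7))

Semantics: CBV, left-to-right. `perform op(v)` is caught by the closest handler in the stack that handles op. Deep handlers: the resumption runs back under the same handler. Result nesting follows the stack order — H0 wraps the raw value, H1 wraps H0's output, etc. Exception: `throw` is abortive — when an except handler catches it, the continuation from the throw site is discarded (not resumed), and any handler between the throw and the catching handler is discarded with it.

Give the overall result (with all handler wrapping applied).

Evaluation trace:
emit(7) @ H2 ⇒ out+=7
emit(0) @ H2 ⇒ out+=0
H0 returns 0
H1 returns 0
H2 returns [7, 0, 0]
= [7, 0, 0]

Answer: [7, 0, 0]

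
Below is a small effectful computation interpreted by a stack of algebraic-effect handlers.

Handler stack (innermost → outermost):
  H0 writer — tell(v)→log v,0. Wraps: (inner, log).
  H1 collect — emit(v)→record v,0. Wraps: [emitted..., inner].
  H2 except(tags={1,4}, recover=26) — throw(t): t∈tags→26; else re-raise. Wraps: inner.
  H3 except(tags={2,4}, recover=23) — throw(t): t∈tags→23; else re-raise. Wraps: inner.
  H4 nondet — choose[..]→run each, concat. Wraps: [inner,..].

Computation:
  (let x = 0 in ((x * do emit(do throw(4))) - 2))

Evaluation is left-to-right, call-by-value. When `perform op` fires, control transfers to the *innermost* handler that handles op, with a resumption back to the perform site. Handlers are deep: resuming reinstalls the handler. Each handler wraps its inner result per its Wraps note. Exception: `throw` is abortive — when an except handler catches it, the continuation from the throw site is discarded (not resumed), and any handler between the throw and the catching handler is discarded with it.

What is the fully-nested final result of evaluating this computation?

Step-by-step:
throw(4) @ H2 caught ⇒ 26
H3 returns 26
H4 returns [26]
= [26]

Answer: [26]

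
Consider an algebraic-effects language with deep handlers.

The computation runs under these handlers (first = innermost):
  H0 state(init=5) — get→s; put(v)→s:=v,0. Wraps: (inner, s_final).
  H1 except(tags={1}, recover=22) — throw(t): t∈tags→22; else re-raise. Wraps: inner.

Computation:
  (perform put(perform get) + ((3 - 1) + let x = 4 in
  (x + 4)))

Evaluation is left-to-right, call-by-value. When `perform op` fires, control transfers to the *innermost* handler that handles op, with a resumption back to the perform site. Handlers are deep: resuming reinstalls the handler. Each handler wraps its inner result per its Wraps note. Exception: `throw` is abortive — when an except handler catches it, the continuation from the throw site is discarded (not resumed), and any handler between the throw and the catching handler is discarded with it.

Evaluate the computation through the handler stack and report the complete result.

Step-by-step:
get @ H0 ⇒ 5
put(5) @ H0 ⇒ s:=5
H0 returns (10, 5)
H1 returns (10, 5)
= (10, 5)

Answer: (10, 5)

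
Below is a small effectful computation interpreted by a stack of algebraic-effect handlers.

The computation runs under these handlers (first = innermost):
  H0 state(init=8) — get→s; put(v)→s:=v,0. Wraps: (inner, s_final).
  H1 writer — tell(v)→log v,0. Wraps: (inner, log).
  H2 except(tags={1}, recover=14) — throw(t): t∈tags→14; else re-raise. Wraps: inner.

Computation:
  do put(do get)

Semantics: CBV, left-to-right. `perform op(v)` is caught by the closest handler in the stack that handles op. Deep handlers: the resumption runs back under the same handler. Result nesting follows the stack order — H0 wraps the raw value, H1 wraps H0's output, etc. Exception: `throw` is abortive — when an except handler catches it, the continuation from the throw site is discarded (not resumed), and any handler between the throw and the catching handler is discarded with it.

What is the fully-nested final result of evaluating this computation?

Answer: ((0, 8), ())

Working:
get @ H0 ⇒ 8
put(8) @ H0 ⇒ s:=8
H0 returns (0, 8)
H1 returns ((0, 8), ())
H2 returns ((0, 8), ())
= ((0, 8), ())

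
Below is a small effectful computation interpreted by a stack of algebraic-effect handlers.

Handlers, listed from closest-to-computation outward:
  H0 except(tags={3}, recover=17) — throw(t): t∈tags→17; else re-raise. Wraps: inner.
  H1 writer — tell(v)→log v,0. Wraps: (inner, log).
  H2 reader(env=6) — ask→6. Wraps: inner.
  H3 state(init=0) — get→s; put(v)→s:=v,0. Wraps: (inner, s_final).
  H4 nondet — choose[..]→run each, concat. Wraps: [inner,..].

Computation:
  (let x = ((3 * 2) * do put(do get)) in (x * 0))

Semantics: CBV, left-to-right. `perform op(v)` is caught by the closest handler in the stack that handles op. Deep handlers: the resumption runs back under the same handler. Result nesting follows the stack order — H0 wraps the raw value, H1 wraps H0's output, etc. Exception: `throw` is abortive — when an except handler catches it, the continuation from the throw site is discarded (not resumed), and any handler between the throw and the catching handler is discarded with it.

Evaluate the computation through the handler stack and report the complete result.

Step-by-step:
get @ H3 ⇒ 0
put(0) @ H3 ⇒ s:=0
H0 returns 0
H1 returns (0, ())
H2 returns (0, ())
H3 returns ((0, ()), 0)
H4 returns [((0, ()), 0)]
= [((0, ()), 0)]

Answer: [((0, ()), 0)]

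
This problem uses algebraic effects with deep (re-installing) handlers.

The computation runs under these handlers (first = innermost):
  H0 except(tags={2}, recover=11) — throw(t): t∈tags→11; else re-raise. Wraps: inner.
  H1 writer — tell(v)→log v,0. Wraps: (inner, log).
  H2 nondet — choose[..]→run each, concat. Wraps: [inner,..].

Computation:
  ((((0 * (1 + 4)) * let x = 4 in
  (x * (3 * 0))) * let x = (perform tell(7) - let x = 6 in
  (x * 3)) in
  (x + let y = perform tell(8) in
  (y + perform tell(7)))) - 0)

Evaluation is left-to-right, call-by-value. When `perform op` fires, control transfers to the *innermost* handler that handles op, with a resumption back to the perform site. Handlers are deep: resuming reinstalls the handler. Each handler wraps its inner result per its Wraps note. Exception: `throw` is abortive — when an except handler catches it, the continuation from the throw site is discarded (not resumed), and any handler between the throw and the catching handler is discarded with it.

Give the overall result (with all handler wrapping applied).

Answer: [(0, (7, 8, 7))]

Working:
tell(7) @ H1 ⇒ log+=7
tell(8) @ H1 ⇒ log+=8
tell(7) @ H1 ⇒ log+=7
H0 returns 0
H1 returns (0, (7, 8, 7))
H2 returns [(0, (7, 8, 7))]
= [(0, (7, 8, 7))]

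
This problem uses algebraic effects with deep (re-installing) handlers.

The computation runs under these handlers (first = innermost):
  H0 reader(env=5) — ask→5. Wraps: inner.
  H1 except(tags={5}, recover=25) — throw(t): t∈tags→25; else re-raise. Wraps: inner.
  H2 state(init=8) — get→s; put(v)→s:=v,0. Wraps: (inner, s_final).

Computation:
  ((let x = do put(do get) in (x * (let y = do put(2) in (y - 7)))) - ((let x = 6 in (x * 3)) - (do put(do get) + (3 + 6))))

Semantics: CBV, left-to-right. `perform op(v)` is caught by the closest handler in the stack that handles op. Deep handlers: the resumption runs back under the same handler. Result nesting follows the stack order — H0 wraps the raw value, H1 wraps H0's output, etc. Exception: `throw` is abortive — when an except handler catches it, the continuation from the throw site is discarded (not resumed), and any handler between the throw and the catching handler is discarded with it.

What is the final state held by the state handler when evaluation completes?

Working:
get @ H2 ⇒ 8
put(8) @ H2 ⇒ s:=8
put(2) @ H2 ⇒ s:=2
get @ H2 ⇒ 2
put(2) @ H2 ⇒ s:=2
H0 returns -9
H1 returns -9
H2 returns (-9, 2)
= (-9, 2)

Answer: 2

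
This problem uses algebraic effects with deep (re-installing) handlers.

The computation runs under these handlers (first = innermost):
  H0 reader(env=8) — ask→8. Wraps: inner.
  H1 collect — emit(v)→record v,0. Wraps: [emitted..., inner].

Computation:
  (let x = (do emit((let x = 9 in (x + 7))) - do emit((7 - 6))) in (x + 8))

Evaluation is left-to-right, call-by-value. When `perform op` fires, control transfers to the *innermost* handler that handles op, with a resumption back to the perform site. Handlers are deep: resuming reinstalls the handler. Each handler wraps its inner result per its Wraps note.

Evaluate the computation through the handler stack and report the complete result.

Working:
emit(16) @ H1 ⇒ out+=16
emit(1) @ H1 ⇒ out+=1
H0 returns 8
H1 returns [16, 1, 8]
= [16, 1, 8]

Answer: [16, 1, 8]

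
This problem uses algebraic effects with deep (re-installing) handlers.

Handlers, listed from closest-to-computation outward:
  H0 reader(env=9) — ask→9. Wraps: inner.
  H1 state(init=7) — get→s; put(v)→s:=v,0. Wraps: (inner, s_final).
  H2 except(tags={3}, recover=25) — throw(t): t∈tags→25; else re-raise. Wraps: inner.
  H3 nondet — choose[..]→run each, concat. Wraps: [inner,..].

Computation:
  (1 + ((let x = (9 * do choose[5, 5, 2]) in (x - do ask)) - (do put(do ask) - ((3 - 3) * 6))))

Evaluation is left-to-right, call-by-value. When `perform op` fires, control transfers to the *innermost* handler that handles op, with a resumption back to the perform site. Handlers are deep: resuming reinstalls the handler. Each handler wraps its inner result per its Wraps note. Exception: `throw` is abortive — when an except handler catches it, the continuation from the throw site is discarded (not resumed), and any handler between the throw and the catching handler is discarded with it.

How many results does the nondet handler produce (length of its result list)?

Step-by-step:
choose[5, 5, 2] @ H3
  branch[0] choose=5:
    ask @ H0 ⇒ 9
    ask @ H0 ⇒ 9
    put(9) @ H1 ⇒ s:=9
    H0 returns 37
    H1 returns (37, 9)
    H2 returns (37, 9)
    H3 returns [(37, 9)]
  branch[1] choose=5:
    ask @ H0 ⇒ 9
    ask @ H0 ⇒ 9
    put(9) @ H1 ⇒ s:=9
    H0 returns 37
    H1 returns (37, 9)
    H2 returns (37, 9)
    H3 returns [(37, 9)]
  branch[2] choose=2:
    ask @ H0 ⇒ 9
    ask @ H0 ⇒ 9
    put(9) @ H1 ⇒ s:=9
    H0 returns 10
    H1 returns (10, 9)
    H2 returns (10, 9)
    H3 returns [(10, 9)]
= [(37, 9), (37, 9), (10, 9)]

Answer: 3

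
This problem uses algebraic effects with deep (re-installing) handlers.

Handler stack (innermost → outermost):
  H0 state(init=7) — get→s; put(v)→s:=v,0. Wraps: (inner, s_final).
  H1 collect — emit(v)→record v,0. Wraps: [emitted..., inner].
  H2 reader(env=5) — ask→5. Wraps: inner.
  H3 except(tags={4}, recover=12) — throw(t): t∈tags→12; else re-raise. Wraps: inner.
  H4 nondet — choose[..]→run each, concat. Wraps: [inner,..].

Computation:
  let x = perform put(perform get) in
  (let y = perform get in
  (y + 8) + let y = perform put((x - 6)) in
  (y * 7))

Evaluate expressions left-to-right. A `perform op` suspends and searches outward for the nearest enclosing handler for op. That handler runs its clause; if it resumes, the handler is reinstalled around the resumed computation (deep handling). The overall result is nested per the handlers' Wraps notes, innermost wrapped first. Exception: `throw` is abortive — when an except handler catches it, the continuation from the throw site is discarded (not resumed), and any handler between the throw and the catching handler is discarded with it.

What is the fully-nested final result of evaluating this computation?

Answer: [[(15, -6)]]

Step-by-step:
get @ H0 ⇒ 7
put(7) @ H0 ⇒ s:=7
get @ H0 ⇒ 7
put(-6) @ H0 ⇒ s:=-6
H0 returns (15, -6)
H1 returns [(15, -6)]
H2 returns [(15, -6)]
H3 returns [(15, -6)]
H4 returns [[(15, -6)]]
= [[(15, -6)]]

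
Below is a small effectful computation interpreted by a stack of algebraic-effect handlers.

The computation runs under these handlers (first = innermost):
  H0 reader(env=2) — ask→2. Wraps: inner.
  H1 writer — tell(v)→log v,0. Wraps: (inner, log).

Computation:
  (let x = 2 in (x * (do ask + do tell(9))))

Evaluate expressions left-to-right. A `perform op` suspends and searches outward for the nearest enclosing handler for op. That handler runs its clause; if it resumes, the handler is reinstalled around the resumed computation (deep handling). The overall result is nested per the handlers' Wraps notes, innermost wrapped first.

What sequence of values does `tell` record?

Answer: (9)

Evaluation trace:
ask @ H0 ⇒ 2
tell(9) @ H1 ⇒ log+=9
H0 returns 4
H1 returns (4, (9))
= (4, (9))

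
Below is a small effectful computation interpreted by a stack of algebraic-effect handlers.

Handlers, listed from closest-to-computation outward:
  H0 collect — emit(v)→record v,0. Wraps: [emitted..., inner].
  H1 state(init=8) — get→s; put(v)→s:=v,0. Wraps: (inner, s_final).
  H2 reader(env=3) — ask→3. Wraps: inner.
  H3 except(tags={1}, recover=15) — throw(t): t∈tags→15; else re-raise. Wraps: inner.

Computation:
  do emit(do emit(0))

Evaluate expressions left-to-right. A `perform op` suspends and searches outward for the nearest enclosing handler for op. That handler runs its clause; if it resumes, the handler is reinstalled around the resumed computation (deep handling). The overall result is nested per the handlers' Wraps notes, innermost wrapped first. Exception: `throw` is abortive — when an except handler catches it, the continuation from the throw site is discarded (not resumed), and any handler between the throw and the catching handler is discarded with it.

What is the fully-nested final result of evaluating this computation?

Step-by-step:
emit(0) @ H0 ⇒ out+=0
emit(0) @ H0 ⇒ out+=0
H0 returns [0, 0, 0]
H1 returns ([0, 0, 0], 8)
H2 returns ([0, 0, 0], 8)
H3 returns ([0, 0, 0], 8)
= ([0, 0, 0], 8)

Answer: ([0, 0, 0], 8)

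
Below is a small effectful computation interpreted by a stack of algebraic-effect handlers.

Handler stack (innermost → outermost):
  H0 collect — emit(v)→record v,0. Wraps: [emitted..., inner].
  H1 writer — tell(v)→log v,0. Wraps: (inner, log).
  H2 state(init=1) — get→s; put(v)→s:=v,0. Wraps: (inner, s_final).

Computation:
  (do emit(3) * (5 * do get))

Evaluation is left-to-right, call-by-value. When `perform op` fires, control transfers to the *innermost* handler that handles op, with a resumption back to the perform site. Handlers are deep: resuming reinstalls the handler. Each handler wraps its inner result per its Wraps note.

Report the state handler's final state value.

Evaluation trace:
emit(3) @ H0 ⇒ out+=3
get @ H2 ⇒ 1
H0 returns [3, 0]
H1 returns ([3, 0], ())
H2 returns (([3, 0], ()), 1)
= (([3, 0], ()), 1)

Answer: 1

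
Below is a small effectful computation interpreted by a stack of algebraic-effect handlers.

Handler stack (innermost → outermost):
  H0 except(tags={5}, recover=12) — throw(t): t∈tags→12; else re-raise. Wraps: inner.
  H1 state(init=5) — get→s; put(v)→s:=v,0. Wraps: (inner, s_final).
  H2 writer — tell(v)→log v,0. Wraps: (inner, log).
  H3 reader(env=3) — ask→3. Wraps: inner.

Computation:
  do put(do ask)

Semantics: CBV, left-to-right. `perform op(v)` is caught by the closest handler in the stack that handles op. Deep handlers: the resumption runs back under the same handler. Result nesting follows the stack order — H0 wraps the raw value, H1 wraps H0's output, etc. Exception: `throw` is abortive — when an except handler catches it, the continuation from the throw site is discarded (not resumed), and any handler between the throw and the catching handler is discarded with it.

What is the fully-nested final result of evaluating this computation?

Answer: ((0, 3), ())

Working:
ask @ H3 ⇒ 3
put(3) @ H1 ⇒ s:=3
H0 returns 0
H1 returns (0, 3)
H2 returns ((0, 3), ())
H3 returns ((0, 3), ())
= ((0, 3), ())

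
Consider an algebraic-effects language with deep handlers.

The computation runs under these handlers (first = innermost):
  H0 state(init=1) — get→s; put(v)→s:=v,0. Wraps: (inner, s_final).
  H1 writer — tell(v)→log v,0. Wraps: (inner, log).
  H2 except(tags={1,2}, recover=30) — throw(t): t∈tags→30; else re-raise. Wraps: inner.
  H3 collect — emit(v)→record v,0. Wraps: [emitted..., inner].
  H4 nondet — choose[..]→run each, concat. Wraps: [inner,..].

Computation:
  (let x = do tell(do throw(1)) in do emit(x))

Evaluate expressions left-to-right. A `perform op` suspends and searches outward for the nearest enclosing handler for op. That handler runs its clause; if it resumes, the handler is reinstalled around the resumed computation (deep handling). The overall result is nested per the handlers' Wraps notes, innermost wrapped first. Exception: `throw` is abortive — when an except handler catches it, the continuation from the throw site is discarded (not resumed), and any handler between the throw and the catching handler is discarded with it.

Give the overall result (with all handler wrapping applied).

Answer: [[30]]

Working:
throw(1) @ H2 caught ⇒ 30
H3 returns [30]
H4 returns [[30]]
= [[30]]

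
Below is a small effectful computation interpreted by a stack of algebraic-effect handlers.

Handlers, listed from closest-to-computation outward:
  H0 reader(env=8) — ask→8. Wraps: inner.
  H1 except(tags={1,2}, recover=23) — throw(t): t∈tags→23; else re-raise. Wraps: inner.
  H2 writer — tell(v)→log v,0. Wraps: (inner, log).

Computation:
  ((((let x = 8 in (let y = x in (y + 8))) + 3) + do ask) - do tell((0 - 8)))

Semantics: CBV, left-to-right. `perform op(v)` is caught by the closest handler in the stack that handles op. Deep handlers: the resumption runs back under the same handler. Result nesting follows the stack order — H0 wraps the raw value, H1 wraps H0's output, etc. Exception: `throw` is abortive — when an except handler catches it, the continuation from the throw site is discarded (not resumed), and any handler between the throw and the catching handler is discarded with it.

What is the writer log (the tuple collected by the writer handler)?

Step-by-step:
ask @ H0 ⇒ 8
tell(-8) @ H2 ⇒ log+=-8
H0 returns 27
H1 returns 27
H2 returns (27, (-8))
= (27, (-8))

Answer: (-8)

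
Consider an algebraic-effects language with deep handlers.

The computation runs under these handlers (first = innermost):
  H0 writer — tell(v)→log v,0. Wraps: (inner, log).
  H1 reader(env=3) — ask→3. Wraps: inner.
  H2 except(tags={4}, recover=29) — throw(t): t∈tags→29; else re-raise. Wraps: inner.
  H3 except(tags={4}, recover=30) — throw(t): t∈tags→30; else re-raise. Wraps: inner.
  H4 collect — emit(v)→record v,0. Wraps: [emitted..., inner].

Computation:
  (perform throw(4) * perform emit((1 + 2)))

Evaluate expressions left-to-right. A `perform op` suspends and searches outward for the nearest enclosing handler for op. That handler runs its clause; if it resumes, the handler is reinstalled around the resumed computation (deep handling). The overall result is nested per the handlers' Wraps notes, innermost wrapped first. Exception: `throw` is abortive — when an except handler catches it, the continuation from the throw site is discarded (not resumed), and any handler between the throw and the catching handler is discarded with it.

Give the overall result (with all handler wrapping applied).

Answer: [29]

Evaluation trace:
throw(4) @ H2 caught ⇒ 29
H3 returns 29
H4 returns [29]
= [29]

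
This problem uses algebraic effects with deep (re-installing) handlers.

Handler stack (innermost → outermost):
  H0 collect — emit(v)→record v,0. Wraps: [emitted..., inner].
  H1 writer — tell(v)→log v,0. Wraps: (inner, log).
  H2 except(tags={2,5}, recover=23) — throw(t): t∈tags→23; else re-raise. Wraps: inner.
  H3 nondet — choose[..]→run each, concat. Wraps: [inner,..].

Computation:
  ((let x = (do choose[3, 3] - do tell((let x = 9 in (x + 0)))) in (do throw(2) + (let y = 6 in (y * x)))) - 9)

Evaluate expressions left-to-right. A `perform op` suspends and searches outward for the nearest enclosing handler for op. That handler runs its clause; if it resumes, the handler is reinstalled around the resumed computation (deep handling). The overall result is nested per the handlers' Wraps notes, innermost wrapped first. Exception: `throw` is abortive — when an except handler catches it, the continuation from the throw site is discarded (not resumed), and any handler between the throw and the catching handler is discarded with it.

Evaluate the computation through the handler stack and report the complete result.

Answer: [23, 23]

Step-by-step:
choose[3, 3] @ H3
  branch[0] choose=3:
    tell(9) @ H1 ⇒ log+=9
    throw(2) @ H2 caught ⇒ 23
    H3 returns [23]
  branch[1] choose=3:
    tell(9) @ H1 ⇒ log+=9
    throw(2) @ H2 caught ⇒ 23
    H3 returns [23]
= [23, 23]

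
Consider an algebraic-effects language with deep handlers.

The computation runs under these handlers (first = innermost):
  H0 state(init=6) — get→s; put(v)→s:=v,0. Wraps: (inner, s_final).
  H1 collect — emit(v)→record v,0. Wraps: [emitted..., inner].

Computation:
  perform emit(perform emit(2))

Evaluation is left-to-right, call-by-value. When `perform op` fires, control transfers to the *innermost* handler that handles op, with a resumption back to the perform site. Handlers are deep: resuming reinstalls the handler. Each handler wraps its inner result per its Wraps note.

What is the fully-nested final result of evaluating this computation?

Answer: [2, 0, (0, 6)]

Step-by-step:
emit(2) @ H1 ⇒ out+=2
emit(0) @ H1 ⇒ out+=0
H0 returns (0, 6)
H1 returns [2, 0, (0, 6)]
= [2, 0, (0, 6)]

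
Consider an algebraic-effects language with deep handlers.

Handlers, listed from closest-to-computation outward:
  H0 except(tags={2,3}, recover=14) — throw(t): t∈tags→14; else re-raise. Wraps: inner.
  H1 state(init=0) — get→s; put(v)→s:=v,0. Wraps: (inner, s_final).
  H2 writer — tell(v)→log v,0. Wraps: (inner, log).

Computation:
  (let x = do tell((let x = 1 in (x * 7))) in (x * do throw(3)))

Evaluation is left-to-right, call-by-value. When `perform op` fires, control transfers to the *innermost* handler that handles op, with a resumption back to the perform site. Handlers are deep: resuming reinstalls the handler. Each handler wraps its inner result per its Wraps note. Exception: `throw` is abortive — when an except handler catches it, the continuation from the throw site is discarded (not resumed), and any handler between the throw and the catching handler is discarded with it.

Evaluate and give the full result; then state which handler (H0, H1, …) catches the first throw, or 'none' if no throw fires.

Answer: ((14, 0), (7)) ; first throw caught by: H0

Working:
tell(7) @ H2 ⇒ log+=7
throw(3) @ H0 caught ⇒ 14
H1 returns (14, 0)
H2 returns ((14, 0), (7))
= ((14, 0), (7))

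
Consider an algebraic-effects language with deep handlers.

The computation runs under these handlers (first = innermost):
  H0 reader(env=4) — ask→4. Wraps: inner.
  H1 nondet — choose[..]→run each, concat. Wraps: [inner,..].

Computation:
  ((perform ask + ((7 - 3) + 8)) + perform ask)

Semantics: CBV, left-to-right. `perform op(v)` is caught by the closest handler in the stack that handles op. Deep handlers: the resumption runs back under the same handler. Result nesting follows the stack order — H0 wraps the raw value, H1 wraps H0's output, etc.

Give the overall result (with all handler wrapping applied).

Answer: [20]

Step-by-step:
ask @ H0 ⇒ 4
ask @ H0 ⇒ 4
H0 returns 20
H1 returns [20]
= [20]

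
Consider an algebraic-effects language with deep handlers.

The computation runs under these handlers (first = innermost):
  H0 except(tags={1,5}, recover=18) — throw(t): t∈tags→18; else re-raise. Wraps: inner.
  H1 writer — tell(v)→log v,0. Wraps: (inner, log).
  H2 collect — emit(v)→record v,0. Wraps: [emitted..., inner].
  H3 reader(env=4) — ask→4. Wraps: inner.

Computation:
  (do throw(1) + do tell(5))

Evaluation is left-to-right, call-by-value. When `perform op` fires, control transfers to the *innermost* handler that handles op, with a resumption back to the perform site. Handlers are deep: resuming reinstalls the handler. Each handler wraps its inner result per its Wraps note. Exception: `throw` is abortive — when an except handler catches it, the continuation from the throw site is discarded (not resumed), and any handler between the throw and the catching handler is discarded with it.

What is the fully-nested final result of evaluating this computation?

Answer: [(18, ())]

Working:
throw(1) @ H0 caught ⇒ 18
H1 returns (18, ())
H2 returns [(18, ())]
H3 returns [(18, ())]
= [(18, ())]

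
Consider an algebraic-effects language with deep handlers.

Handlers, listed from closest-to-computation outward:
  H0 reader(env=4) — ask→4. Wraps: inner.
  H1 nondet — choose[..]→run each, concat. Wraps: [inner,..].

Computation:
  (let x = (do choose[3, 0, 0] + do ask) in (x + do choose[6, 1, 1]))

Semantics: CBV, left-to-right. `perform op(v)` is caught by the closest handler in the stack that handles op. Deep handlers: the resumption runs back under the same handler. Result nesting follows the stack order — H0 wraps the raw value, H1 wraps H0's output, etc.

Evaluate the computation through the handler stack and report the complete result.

Step-by-step:
choose[3, 0, 0] @ H1
  branch[0] choose=3:
    ask @ H0 ⇒ 4
    choose[6, 1, 1] @ H1
      branch[0] choose=6:
        H0 returns 13
        H1 returns [13]
      branch[1] choose=1:
        H0 returns 8
        H1 returns [8]
      branch[2] choose=1:
        H0 returns 8
        H1 returns [8]
  branch[1] choose=0:
    ask @ H0 ⇒ 4
    choose[6, 1, 1] @ H1
      branch[0] choose=6:
        H0 returns 10
        H1 returns [10]
      branch[1] choose=1:
        H0 returns 5
        H1 returns [5]
      branch[2] choose=1:
        H0 returns 5
        H1 returns [5]
  branch[2] choose=0:
    ask @ H0 ⇒ 4
    choose[6, 1, 1] @ H1
      branch[0] choose=6:
        H0 returns 10
        H1 returns [10]
      branch[1] choose=1:
        H0 returns 5
        H1 returns [5]
      branch[2] choose=1:
        H0 returns 5
        H1 returns [5]
= [13, 8, 8, 10, 5, 5, 10, 5, 5]

Answer: [13, 8, 8, 10, 5, 5, 10, 5, 5]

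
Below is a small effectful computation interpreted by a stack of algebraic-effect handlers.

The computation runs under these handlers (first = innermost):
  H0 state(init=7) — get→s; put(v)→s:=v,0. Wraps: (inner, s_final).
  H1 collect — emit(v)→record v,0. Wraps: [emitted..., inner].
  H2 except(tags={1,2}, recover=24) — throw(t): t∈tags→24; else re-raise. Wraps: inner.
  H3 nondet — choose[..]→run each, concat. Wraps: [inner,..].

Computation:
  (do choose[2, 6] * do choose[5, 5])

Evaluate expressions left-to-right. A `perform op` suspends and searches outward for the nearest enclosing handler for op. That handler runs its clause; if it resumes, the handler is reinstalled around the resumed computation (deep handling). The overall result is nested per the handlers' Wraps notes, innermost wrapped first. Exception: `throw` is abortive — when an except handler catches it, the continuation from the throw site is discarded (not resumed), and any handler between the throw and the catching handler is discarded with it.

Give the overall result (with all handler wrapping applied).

Step-by-step:
choose[2, 6] @ H3
  branch[0] choose=2:
    choose[5, 5] @ H3
      branch[0] choose=5:
        H0 returns (10, 7)
        H1 returns [(10, 7)]
        H2 returns [(10, 7)]
        H3 returns [[(10, 7)]]
      branch[1] choose=5:
        H0 returns (10, 7)
        H1 returns [(10, 7)]
        H2 returns [(10, 7)]
        H3 returns [[(10, 7)]]
  branch[1] choose=6:
    choose[5, 5] @ H3
      branch[0] choose=5:
        H0 returns (30, 7)
        H1 returns [(30, 7)]
        H2 returns [(30, 7)]
        H3 returns [[(30, 7)]]
      branch[1] choose=5:
        H0 returns (30, 7)
        H1 returns [(30, 7)]
        H2 returns [(30, 7)]
        H3 returns [[(30, 7)]]
= [[(10, 7)], [(10, 7)], [(30, 7)], [(30, 7)]]

Answer: [[(10, 7)], [(10, 7)], [(30, 7)], [(30, 7)]]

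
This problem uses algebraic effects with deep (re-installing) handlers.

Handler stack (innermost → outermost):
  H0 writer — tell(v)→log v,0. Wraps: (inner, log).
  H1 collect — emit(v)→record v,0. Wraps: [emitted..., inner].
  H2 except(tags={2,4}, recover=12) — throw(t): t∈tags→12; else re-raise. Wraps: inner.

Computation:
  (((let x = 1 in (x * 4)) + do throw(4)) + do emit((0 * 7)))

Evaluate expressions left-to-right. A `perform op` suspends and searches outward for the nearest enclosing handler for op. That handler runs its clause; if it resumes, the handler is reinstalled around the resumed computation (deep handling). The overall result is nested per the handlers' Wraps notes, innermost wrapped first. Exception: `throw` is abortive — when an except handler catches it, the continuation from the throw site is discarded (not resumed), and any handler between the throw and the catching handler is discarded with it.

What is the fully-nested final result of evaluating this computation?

Working:
throw(4) @ H2 caught ⇒ 12
= 12

Answer: 12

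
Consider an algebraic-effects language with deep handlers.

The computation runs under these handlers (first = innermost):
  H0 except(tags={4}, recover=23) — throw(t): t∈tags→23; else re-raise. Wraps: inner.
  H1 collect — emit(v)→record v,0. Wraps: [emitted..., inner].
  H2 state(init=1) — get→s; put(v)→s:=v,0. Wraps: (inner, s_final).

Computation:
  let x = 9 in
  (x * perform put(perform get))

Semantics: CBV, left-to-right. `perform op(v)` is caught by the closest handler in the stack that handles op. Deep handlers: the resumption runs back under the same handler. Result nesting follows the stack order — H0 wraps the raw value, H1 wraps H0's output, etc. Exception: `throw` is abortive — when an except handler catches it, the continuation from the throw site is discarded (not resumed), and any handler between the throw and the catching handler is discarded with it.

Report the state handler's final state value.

Step-by-step:
get @ H2 ⇒ 1
put(1) @ H2 ⇒ s:=1
H0 returns 0
H1 returns [0]
H2 returns ([0], 1)
= ([0], 1)

Answer: 1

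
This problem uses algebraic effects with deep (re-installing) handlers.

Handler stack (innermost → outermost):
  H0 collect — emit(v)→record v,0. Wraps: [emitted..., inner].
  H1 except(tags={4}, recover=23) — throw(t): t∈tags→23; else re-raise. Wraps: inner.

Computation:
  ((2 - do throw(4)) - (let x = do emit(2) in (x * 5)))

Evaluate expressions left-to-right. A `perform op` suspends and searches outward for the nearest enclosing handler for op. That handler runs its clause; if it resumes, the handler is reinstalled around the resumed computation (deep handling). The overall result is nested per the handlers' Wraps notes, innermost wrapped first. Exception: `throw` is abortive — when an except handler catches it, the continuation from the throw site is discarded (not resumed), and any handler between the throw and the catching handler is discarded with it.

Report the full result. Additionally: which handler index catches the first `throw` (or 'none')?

Answer: 23 ; first throw caught by: H1

Evaluation trace:
throw(4) @ H1 caught ⇒ 23
= 23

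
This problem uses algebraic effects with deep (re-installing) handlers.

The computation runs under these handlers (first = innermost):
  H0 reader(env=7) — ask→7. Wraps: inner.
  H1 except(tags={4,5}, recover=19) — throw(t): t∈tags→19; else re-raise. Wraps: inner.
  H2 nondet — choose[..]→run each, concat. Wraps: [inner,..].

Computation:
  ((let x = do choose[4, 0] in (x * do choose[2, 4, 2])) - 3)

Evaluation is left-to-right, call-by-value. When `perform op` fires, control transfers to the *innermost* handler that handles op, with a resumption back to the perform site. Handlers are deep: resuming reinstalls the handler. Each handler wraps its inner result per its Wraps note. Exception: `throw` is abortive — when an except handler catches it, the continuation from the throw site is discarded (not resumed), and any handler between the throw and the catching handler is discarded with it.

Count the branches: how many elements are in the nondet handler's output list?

Answer: 6

Working:
choose[4, 0] @ H2
  branch[0] choose=4:
    choose[2, 4, 2] @ H2
      branch[0] choose=2:
        H0 returns 5
        H1 returns 5
        H2 returns [5]
      branch[1] choose=4:
        H0 returns 13
        H1 returns 13
        H2 returns [13]
      branch[2] choose=2:
        H0 returns 5
        H1 returns 5
        H2 returns [5]
  branch[1] choose=0:
    choose[2, 4, 2] @ H2
      branch[0] choose=2:
        H0 returns -3
        H1 returns -3
        H2 returns [-3]
      branch[1] choose=4:
        H0 returns -3
        H1 returns -3
        H2 returns [-3]
      branch[2] choose=2:
        H0 returns -3
        H1 returns -3
        H2 returns [-3]
= [5, 13, 5, -3, -3, -3]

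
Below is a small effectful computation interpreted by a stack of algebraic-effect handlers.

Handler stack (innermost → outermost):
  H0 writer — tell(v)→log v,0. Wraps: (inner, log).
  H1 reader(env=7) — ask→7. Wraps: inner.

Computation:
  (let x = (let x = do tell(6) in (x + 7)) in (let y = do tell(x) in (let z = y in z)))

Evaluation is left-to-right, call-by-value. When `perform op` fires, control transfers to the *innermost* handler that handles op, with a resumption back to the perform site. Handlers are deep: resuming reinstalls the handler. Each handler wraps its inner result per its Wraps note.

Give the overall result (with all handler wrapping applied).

Answer: (0, (6, 7))

Working:
tell(6) @ H0 ⇒ log+=6
tell(7) @ H0 ⇒ log+=7
H0 returns (0, (6, 7))
H1 returns (0, (6, 7))
= (0, (6, 7))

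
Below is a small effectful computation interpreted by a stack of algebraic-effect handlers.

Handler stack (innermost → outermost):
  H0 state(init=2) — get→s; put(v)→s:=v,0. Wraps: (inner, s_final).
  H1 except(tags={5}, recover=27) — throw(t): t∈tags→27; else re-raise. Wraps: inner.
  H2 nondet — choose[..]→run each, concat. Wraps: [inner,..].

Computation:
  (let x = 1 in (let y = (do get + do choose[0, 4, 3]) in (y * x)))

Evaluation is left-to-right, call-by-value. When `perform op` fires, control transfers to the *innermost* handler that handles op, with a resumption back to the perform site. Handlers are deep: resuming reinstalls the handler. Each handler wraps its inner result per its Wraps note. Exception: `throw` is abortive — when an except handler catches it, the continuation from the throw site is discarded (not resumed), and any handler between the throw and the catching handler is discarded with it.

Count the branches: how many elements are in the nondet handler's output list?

Answer: 3

Working:
get @ H0 ⇒ 2
choose[0, 4, 3] @ H2
  branch[0] choose=0:
    H0 returns (2, 2)
    H1 returns (2, 2)
    H2 returns [(2, 2)]
  branch[1] choose=4:
    H0 returns (6, 2)
    H1 returns (6, 2)
    H2 returns [(6, 2)]
  branch[2] choose=3:
    H0 returns (5, 2)
    H1 returns (5, 2)
    H2 returns [(5, 2)]
= [(2, 2), (6, 2), (5, 2)]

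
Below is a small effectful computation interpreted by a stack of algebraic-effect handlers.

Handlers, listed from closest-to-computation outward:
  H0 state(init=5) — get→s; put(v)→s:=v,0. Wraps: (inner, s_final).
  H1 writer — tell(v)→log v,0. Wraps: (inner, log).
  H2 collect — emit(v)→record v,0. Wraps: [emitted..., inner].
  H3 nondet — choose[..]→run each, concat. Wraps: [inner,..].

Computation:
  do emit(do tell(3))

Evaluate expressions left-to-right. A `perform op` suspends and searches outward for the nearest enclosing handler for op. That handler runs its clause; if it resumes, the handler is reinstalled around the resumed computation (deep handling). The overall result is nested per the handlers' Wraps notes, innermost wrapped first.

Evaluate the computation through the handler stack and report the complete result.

Answer: [[0, ((0, 5), (3))]]

Step-by-step:
tell(3) @ H1 ⇒ log+=3
emit(0) @ H2 ⇒ out+=0
H0 returns (0, 5)
H1 returns ((0, 5), (3))
H2 returns [0, ((0, 5), (3))]
H3 returns [[0, ((0, 5), (3))]]
= [[0, ((0, 5), (3))]]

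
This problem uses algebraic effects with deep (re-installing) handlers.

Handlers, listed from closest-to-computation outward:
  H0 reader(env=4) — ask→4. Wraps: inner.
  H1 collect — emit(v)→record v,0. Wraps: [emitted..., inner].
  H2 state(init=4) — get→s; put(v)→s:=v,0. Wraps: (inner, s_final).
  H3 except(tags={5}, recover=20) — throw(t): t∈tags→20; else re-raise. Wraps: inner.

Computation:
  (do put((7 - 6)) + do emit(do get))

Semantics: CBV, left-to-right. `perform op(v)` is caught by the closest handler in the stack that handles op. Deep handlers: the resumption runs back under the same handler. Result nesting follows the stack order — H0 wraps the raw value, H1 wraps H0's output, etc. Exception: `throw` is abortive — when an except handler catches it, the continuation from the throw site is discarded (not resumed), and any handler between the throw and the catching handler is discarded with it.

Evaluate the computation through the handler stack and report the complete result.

Step-by-step:
put(1) @ H2 ⇒ s:=1
get @ H2 ⇒ 1
emit(1) @ H1 ⇒ out+=1
H0 returns 0
H1 returns [1, 0]
H2 returns ([1, 0], 1)
H3 returns ([1, 0], 1)
= ([1, 0], 1)

Answer: ([1, 0], 1)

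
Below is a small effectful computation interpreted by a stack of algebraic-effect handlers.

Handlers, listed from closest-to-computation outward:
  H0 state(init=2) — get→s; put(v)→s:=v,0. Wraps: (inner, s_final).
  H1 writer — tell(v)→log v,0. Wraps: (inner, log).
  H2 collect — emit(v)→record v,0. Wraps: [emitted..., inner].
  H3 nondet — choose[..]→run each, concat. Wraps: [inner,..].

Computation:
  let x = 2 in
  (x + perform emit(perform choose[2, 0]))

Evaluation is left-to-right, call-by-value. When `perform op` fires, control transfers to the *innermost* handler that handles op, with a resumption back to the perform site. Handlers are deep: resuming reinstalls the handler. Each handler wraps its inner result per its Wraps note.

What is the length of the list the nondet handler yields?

Step-by-step:
choose[2, 0] @ H3
  branch[0] choose=2:
    emit(2) @ H2 ⇒ out+=2
    H0 returns (2, 2)
    H1 returns ((2, 2), ())
    H2 returns [2, ((2, 2), ())]
    H3 returns [[2, ((2, 2), ())]]
  branch[1] choose=0:
    emit(0) @ H2 ⇒ out+=0
    H0 returns (2, 2)
    H1 returns ((2, 2), ())
    H2 returns [0, ((2, 2), ())]
    H3 returns [[0, ((2, 2), ())]]
= [[2, ((2, 2), ())], [0, ((2, 2), ())]]

Answer: 2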